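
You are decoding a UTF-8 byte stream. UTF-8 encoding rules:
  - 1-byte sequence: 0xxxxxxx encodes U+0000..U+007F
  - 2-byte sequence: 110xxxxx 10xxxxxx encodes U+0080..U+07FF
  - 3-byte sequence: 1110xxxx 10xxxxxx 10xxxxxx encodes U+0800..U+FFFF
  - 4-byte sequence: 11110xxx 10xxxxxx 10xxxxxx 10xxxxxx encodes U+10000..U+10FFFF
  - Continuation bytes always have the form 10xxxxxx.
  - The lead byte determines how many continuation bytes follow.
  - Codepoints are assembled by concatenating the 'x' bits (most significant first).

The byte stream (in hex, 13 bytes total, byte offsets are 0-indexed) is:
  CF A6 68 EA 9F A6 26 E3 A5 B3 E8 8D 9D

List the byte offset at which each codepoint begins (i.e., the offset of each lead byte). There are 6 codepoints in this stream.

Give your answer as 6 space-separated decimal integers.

Answer: 0 2 3 6 7 10

Derivation:
Byte[0]=CF: 2-byte lead, need 1 cont bytes. acc=0xF
Byte[1]=A6: continuation. acc=(acc<<6)|0x26=0x3E6
Completed: cp=U+03E6 (starts at byte 0)
Byte[2]=68: 1-byte ASCII. cp=U+0068
Byte[3]=EA: 3-byte lead, need 2 cont bytes. acc=0xA
Byte[4]=9F: continuation. acc=(acc<<6)|0x1F=0x29F
Byte[5]=A6: continuation. acc=(acc<<6)|0x26=0xA7E6
Completed: cp=U+A7E6 (starts at byte 3)
Byte[6]=26: 1-byte ASCII. cp=U+0026
Byte[7]=E3: 3-byte lead, need 2 cont bytes. acc=0x3
Byte[8]=A5: continuation. acc=(acc<<6)|0x25=0xE5
Byte[9]=B3: continuation. acc=(acc<<6)|0x33=0x3973
Completed: cp=U+3973 (starts at byte 7)
Byte[10]=E8: 3-byte lead, need 2 cont bytes. acc=0x8
Byte[11]=8D: continuation. acc=(acc<<6)|0x0D=0x20D
Byte[12]=9D: continuation. acc=(acc<<6)|0x1D=0x835D
Completed: cp=U+835D (starts at byte 10)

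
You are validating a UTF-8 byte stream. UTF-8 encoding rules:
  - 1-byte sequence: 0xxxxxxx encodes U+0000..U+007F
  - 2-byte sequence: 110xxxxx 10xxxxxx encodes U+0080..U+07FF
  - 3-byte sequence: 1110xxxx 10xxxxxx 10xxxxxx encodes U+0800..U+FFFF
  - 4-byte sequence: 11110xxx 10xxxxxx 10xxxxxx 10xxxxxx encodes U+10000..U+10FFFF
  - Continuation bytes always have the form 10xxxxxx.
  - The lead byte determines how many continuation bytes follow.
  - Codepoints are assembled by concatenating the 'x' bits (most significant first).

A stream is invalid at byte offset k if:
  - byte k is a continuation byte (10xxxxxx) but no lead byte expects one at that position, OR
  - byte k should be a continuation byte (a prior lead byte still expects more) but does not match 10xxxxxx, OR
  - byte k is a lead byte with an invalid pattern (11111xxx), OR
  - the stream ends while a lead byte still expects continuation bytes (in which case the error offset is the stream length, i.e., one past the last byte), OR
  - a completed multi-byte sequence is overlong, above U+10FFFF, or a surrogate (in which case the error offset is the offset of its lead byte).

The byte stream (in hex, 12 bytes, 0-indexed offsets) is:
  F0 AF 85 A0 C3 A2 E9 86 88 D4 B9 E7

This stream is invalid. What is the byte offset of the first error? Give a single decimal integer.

Byte[0]=F0: 4-byte lead, need 3 cont bytes. acc=0x0
Byte[1]=AF: continuation. acc=(acc<<6)|0x2F=0x2F
Byte[2]=85: continuation. acc=(acc<<6)|0x05=0xBC5
Byte[3]=A0: continuation. acc=(acc<<6)|0x20=0x2F160
Completed: cp=U+2F160 (starts at byte 0)
Byte[4]=C3: 2-byte lead, need 1 cont bytes. acc=0x3
Byte[5]=A2: continuation. acc=(acc<<6)|0x22=0xE2
Completed: cp=U+00E2 (starts at byte 4)
Byte[6]=E9: 3-byte lead, need 2 cont bytes. acc=0x9
Byte[7]=86: continuation. acc=(acc<<6)|0x06=0x246
Byte[8]=88: continuation. acc=(acc<<6)|0x08=0x9188
Completed: cp=U+9188 (starts at byte 6)
Byte[9]=D4: 2-byte lead, need 1 cont bytes. acc=0x14
Byte[10]=B9: continuation. acc=(acc<<6)|0x39=0x539
Completed: cp=U+0539 (starts at byte 9)
Byte[11]=E7: 3-byte lead, need 2 cont bytes. acc=0x7
Byte[12]: stream ended, expected continuation. INVALID

Answer: 12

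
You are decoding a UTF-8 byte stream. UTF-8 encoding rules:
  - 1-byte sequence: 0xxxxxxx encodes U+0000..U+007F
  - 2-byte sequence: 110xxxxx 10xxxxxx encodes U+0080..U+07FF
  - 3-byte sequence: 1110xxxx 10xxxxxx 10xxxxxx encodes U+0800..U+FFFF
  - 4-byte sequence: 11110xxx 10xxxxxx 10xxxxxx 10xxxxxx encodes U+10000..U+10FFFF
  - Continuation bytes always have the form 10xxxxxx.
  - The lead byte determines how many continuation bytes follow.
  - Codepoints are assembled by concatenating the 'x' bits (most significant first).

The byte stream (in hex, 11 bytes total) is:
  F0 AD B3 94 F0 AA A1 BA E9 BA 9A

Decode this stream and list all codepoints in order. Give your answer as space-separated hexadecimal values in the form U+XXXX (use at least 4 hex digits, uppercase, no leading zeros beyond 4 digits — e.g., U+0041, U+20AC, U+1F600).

Byte[0]=F0: 4-byte lead, need 3 cont bytes. acc=0x0
Byte[1]=AD: continuation. acc=(acc<<6)|0x2D=0x2D
Byte[2]=B3: continuation. acc=(acc<<6)|0x33=0xB73
Byte[3]=94: continuation. acc=(acc<<6)|0x14=0x2DCD4
Completed: cp=U+2DCD4 (starts at byte 0)
Byte[4]=F0: 4-byte lead, need 3 cont bytes. acc=0x0
Byte[5]=AA: continuation. acc=(acc<<6)|0x2A=0x2A
Byte[6]=A1: continuation. acc=(acc<<6)|0x21=0xAA1
Byte[7]=BA: continuation. acc=(acc<<6)|0x3A=0x2A87A
Completed: cp=U+2A87A (starts at byte 4)
Byte[8]=E9: 3-byte lead, need 2 cont bytes. acc=0x9
Byte[9]=BA: continuation. acc=(acc<<6)|0x3A=0x27A
Byte[10]=9A: continuation. acc=(acc<<6)|0x1A=0x9E9A
Completed: cp=U+9E9A (starts at byte 8)

Answer: U+2DCD4 U+2A87A U+9E9A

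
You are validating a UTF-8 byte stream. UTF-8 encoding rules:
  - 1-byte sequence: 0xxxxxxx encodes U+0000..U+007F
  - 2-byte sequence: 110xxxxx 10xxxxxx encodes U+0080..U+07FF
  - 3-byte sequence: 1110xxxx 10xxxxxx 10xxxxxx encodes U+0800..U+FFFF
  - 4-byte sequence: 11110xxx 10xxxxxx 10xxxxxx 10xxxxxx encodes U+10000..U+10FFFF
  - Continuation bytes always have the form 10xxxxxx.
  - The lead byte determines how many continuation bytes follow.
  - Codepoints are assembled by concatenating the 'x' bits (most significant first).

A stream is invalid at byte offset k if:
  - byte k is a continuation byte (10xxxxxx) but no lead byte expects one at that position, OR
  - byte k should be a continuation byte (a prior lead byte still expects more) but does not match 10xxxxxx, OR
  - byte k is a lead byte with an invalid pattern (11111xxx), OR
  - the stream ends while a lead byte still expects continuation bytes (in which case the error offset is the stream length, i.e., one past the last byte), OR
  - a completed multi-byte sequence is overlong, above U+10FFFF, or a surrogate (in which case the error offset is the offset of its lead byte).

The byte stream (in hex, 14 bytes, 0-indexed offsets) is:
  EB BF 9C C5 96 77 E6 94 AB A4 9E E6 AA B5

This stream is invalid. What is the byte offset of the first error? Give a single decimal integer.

Answer: 9

Derivation:
Byte[0]=EB: 3-byte lead, need 2 cont bytes. acc=0xB
Byte[1]=BF: continuation. acc=(acc<<6)|0x3F=0x2FF
Byte[2]=9C: continuation. acc=(acc<<6)|0x1C=0xBFDC
Completed: cp=U+BFDC (starts at byte 0)
Byte[3]=C5: 2-byte lead, need 1 cont bytes. acc=0x5
Byte[4]=96: continuation. acc=(acc<<6)|0x16=0x156
Completed: cp=U+0156 (starts at byte 3)
Byte[5]=77: 1-byte ASCII. cp=U+0077
Byte[6]=E6: 3-byte lead, need 2 cont bytes. acc=0x6
Byte[7]=94: continuation. acc=(acc<<6)|0x14=0x194
Byte[8]=AB: continuation. acc=(acc<<6)|0x2B=0x652B
Completed: cp=U+652B (starts at byte 6)
Byte[9]=A4: INVALID lead byte (not 0xxx/110x/1110/11110)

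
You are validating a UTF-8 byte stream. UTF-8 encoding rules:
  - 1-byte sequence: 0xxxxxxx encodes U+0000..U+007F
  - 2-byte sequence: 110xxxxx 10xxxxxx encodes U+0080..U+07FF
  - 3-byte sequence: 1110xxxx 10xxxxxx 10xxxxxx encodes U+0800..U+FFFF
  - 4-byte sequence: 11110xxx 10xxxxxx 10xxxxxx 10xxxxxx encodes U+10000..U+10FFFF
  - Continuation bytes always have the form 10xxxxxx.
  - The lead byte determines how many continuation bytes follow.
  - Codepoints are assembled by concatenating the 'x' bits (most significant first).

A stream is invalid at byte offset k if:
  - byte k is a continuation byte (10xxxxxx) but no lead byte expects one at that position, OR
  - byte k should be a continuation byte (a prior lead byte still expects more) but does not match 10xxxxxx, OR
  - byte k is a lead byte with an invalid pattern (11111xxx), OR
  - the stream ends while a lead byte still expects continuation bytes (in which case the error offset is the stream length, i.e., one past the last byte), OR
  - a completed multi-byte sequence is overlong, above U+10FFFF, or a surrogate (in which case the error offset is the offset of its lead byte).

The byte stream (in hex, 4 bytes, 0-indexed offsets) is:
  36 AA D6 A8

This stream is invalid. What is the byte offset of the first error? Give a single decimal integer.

Byte[0]=36: 1-byte ASCII. cp=U+0036
Byte[1]=AA: INVALID lead byte (not 0xxx/110x/1110/11110)

Answer: 1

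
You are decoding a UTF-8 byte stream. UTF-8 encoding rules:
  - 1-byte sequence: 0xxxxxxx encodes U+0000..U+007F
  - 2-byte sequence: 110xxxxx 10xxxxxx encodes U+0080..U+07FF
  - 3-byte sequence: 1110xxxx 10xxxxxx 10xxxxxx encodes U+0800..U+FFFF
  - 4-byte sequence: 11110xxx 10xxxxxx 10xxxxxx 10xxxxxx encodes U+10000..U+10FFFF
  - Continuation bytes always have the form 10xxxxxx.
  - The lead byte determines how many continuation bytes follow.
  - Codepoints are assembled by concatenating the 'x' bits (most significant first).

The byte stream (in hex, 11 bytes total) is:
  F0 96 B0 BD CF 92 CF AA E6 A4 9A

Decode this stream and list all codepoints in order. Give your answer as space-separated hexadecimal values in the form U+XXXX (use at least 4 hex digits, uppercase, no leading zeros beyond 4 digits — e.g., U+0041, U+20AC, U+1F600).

Answer: U+16C3D U+03D2 U+03EA U+691A

Derivation:
Byte[0]=F0: 4-byte lead, need 3 cont bytes. acc=0x0
Byte[1]=96: continuation. acc=(acc<<6)|0x16=0x16
Byte[2]=B0: continuation. acc=(acc<<6)|0x30=0x5B0
Byte[3]=BD: continuation. acc=(acc<<6)|0x3D=0x16C3D
Completed: cp=U+16C3D (starts at byte 0)
Byte[4]=CF: 2-byte lead, need 1 cont bytes. acc=0xF
Byte[5]=92: continuation. acc=(acc<<6)|0x12=0x3D2
Completed: cp=U+03D2 (starts at byte 4)
Byte[6]=CF: 2-byte lead, need 1 cont bytes. acc=0xF
Byte[7]=AA: continuation. acc=(acc<<6)|0x2A=0x3EA
Completed: cp=U+03EA (starts at byte 6)
Byte[8]=E6: 3-byte lead, need 2 cont bytes. acc=0x6
Byte[9]=A4: continuation. acc=(acc<<6)|0x24=0x1A4
Byte[10]=9A: continuation. acc=(acc<<6)|0x1A=0x691A
Completed: cp=U+691A (starts at byte 8)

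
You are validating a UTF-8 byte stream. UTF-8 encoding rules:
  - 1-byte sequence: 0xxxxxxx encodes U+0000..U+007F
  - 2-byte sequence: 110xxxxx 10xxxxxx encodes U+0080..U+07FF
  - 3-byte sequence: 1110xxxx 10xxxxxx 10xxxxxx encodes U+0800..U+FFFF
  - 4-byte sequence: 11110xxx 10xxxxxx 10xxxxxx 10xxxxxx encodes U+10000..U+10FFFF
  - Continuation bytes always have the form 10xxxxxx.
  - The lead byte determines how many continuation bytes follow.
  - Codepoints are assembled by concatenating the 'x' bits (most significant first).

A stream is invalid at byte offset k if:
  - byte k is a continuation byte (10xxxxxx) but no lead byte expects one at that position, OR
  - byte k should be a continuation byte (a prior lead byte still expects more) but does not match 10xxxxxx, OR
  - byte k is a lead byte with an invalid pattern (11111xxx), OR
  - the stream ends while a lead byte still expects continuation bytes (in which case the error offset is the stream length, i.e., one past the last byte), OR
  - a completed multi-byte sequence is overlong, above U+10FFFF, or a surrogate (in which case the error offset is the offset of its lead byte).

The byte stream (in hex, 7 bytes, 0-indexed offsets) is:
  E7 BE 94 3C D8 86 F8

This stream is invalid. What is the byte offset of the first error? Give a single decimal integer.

Byte[0]=E7: 3-byte lead, need 2 cont bytes. acc=0x7
Byte[1]=BE: continuation. acc=(acc<<6)|0x3E=0x1FE
Byte[2]=94: continuation. acc=(acc<<6)|0x14=0x7F94
Completed: cp=U+7F94 (starts at byte 0)
Byte[3]=3C: 1-byte ASCII. cp=U+003C
Byte[4]=D8: 2-byte lead, need 1 cont bytes. acc=0x18
Byte[5]=86: continuation. acc=(acc<<6)|0x06=0x606
Completed: cp=U+0606 (starts at byte 4)
Byte[6]=F8: INVALID lead byte (not 0xxx/110x/1110/11110)

Answer: 6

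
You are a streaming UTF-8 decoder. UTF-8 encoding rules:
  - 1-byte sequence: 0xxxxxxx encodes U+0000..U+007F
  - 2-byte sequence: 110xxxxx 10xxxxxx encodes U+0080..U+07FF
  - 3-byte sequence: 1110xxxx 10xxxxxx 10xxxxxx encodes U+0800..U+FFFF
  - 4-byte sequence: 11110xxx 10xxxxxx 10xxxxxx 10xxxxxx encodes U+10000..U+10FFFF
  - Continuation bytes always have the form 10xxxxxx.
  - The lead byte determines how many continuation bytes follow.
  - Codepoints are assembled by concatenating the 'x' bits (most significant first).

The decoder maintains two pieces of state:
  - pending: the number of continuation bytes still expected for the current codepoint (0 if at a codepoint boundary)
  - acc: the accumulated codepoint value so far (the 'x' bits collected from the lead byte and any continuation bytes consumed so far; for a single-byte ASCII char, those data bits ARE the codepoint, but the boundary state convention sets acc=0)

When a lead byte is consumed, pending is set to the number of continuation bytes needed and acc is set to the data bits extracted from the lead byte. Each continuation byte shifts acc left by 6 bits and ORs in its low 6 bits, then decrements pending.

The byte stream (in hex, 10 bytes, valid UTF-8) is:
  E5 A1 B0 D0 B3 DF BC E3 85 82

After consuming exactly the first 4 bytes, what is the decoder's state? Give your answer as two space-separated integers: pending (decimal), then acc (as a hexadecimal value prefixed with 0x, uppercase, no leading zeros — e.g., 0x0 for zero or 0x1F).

Byte[0]=E5: 3-byte lead. pending=2, acc=0x5
Byte[1]=A1: continuation. acc=(acc<<6)|0x21=0x161, pending=1
Byte[2]=B0: continuation. acc=(acc<<6)|0x30=0x5870, pending=0
Byte[3]=D0: 2-byte lead. pending=1, acc=0x10

Answer: 1 0x10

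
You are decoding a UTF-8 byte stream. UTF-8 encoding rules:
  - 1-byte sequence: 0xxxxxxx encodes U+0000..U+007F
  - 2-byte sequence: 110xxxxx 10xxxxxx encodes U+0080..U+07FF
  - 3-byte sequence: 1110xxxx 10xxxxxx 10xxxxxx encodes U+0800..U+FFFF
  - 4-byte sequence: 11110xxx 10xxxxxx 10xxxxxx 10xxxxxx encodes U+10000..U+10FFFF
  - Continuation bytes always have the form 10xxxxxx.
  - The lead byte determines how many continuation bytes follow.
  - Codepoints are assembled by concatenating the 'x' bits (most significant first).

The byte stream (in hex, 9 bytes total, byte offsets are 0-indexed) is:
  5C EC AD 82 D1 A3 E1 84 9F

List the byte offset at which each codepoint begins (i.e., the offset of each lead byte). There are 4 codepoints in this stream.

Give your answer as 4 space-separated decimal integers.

Byte[0]=5C: 1-byte ASCII. cp=U+005C
Byte[1]=EC: 3-byte lead, need 2 cont bytes. acc=0xC
Byte[2]=AD: continuation. acc=(acc<<6)|0x2D=0x32D
Byte[3]=82: continuation. acc=(acc<<6)|0x02=0xCB42
Completed: cp=U+CB42 (starts at byte 1)
Byte[4]=D1: 2-byte lead, need 1 cont bytes. acc=0x11
Byte[5]=A3: continuation. acc=(acc<<6)|0x23=0x463
Completed: cp=U+0463 (starts at byte 4)
Byte[6]=E1: 3-byte lead, need 2 cont bytes. acc=0x1
Byte[7]=84: continuation. acc=(acc<<6)|0x04=0x44
Byte[8]=9F: continuation. acc=(acc<<6)|0x1F=0x111F
Completed: cp=U+111F (starts at byte 6)

Answer: 0 1 4 6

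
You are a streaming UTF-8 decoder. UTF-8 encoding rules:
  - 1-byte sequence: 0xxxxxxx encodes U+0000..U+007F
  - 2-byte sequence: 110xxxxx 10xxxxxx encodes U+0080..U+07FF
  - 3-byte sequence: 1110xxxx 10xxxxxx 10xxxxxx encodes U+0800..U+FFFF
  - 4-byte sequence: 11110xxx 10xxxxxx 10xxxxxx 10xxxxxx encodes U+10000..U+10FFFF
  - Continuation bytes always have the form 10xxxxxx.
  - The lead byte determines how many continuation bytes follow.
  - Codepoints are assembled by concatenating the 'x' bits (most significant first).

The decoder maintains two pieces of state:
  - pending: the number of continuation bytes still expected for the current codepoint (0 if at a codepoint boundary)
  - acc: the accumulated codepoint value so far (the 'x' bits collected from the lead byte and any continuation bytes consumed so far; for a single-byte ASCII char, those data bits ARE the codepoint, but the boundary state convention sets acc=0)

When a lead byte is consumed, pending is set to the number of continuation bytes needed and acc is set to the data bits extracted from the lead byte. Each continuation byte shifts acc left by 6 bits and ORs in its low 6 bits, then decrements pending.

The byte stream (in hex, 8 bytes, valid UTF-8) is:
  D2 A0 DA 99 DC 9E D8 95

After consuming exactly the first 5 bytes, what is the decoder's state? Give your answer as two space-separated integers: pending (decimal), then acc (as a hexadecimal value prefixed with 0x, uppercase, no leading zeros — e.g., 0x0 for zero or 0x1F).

Answer: 1 0x1C

Derivation:
Byte[0]=D2: 2-byte lead. pending=1, acc=0x12
Byte[1]=A0: continuation. acc=(acc<<6)|0x20=0x4A0, pending=0
Byte[2]=DA: 2-byte lead. pending=1, acc=0x1A
Byte[3]=99: continuation. acc=(acc<<6)|0x19=0x699, pending=0
Byte[4]=DC: 2-byte lead. pending=1, acc=0x1C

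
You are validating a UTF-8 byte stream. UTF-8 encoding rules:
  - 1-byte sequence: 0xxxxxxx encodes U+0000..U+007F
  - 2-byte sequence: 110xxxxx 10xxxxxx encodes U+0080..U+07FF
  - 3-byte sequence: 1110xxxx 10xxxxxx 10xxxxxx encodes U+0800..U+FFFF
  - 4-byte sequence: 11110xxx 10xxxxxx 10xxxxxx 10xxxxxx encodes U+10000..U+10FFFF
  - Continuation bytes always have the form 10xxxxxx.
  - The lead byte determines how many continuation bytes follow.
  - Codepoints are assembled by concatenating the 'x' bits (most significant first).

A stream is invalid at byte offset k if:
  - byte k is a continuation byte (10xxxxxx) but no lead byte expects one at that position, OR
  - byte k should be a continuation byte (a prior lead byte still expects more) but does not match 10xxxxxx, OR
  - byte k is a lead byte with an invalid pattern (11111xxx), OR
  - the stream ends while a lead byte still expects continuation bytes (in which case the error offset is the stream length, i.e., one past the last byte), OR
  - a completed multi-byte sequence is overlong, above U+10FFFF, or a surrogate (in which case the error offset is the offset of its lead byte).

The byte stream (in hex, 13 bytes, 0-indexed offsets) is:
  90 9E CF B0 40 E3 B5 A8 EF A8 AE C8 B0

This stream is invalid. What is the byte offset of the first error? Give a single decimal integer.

Answer: 0

Derivation:
Byte[0]=90: INVALID lead byte (not 0xxx/110x/1110/11110)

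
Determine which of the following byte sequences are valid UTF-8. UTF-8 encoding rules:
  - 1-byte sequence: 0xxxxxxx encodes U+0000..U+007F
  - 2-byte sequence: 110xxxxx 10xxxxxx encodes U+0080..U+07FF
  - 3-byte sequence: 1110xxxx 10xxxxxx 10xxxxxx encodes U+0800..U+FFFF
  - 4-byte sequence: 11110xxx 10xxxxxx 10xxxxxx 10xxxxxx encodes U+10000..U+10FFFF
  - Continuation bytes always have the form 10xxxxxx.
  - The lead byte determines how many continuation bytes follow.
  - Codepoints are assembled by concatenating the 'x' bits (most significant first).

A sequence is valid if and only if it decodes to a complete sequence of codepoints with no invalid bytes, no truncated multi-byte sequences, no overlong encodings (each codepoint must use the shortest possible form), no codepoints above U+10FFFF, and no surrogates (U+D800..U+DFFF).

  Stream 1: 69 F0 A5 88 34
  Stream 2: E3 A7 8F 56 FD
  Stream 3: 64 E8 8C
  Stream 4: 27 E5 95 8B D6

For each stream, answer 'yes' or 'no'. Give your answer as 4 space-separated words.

Answer: no no no no

Derivation:
Stream 1: error at byte offset 4. INVALID
Stream 2: error at byte offset 4. INVALID
Stream 3: error at byte offset 3. INVALID
Stream 4: error at byte offset 5. INVALID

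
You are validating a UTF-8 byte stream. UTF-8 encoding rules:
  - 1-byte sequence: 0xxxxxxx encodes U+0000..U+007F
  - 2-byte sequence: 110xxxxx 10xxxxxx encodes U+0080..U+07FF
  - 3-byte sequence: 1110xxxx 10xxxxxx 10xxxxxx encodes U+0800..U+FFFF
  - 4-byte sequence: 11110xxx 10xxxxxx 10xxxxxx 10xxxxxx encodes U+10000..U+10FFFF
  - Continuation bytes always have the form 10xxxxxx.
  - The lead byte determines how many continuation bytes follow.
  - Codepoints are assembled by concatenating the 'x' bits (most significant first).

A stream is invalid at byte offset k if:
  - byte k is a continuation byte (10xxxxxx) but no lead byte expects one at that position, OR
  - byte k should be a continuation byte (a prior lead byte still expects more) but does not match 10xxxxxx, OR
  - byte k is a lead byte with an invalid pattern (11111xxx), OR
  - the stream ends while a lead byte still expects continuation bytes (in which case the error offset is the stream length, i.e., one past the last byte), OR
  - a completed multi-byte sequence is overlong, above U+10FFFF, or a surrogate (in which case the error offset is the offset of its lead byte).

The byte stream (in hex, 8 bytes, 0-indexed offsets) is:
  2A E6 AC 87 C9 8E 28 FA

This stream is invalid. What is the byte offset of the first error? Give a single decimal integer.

Byte[0]=2A: 1-byte ASCII. cp=U+002A
Byte[1]=E6: 3-byte lead, need 2 cont bytes. acc=0x6
Byte[2]=AC: continuation. acc=(acc<<6)|0x2C=0x1AC
Byte[3]=87: continuation. acc=(acc<<6)|0x07=0x6B07
Completed: cp=U+6B07 (starts at byte 1)
Byte[4]=C9: 2-byte lead, need 1 cont bytes. acc=0x9
Byte[5]=8E: continuation. acc=(acc<<6)|0x0E=0x24E
Completed: cp=U+024E (starts at byte 4)
Byte[6]=28: 1-byte ASCII. cp=U+0028
Byte[7]=FA: INVALID lead byte (not 0xxx/110x/1110/11110)

Answer: 7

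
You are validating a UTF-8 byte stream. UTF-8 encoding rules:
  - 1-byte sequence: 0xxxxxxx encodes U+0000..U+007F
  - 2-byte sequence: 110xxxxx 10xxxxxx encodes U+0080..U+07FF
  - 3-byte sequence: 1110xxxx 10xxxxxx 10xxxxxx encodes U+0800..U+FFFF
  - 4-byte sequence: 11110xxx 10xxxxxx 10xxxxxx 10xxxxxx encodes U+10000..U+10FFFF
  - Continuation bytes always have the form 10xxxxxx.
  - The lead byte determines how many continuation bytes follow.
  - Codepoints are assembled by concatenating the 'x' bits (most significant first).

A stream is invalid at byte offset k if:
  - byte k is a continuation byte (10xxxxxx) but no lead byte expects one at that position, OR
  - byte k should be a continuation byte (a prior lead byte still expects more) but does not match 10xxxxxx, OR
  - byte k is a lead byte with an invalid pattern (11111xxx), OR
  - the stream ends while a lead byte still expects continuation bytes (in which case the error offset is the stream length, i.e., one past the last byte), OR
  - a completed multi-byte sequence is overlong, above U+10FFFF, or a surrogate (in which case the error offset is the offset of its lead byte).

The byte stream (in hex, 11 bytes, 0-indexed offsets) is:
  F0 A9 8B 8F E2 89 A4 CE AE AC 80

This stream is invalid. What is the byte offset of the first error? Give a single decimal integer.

Answer: 9

Derivation:
Byte[0]=F0: 4-byte lead, need 3 cont bytes. acc=0x0
Byte[1]=A9: continuation. acc=(acc<<6)|0x29=0x29
Byte[2]=8B: continuation. acc=(acc<<6)|0x0B=0xA4B
Byte[3]=8F: continuation. acc=(acc<<6)|0x0F=0x292CF
Completed: cp=U+292CF (starts at byte 0)
Byte[4]=E2: 3-byte lead, need 2 cont bytes. acc=0x2
Byte[5]=89: continuation. acc=(acc<<6)|0x09=0x89
Byte[6]=A4: continuation. acc=(acc<<6)|0x24=0x2264
Completed: cp=U+2264 (starts at byte 4)
Byte[7]=CE: 2-byte lead, need 1 cont bytes. acc=0xE
Byte[8]=AE: continuation. acc=(acc<<6)|0x2E=0x3AE
Completed: cp=U+03AE (starts at byte 7)
Byte[9]=AC: INVALID lead byte (not 0xxx/110x/1110/11110)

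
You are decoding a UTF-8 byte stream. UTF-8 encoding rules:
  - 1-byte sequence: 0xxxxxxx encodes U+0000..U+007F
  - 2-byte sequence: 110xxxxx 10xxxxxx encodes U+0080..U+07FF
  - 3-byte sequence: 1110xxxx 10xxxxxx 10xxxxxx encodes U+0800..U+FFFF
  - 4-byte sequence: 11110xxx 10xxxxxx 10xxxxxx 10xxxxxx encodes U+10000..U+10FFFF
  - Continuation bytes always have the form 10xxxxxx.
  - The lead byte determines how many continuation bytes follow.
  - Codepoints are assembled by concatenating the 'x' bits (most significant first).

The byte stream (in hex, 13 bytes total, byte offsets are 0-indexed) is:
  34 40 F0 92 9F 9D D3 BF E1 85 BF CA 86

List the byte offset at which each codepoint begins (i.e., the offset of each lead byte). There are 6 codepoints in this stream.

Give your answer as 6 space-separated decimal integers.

Byte[0]=34: 1-byte ASCII. cp=U+0034
Byte[1]=40: 1-byte ASCII. cp=U+0040
Byte[2]=F0: 4-byte lead, need 3 cont bytes. acc=0x0
Byte[3]=92: continuation. acc=(acc<<6)|0x12=0x12
Byte[4]=9F: continuation. acc=(acc<<6)|0x1F=0x49F
Byte[5]=9D: continuation. acc=(acc<<6)|0x1D=0x127DD
Completed: cp=U+127DD (starts at byte 2)
Byte[6]=D3: 2-byte lead, need 1 cont bytes. acc=0x13
Byte[7]=BF: continuation. acc=(acc<<6)|0x3F=0x4FF
Completed: cp=U+04FF (starts at byte 6)
Byte[8]=E1: 3-byte lead, need 2 cont bytes. acc=0x1
Byte[9]=85: continuation. acc=(acc<<6)|0x05=0x45
Byte[10]=BF: continuation. acc=(acc<<6)|0x3F=0x117F
Completed: cp=U+117F (starts at byte 8)
Byte[11]=CA: 2-byte lead, need 1 cont bytes. acc=0xA
Byte[12]=86: continuation. acc=(acc<<6)|0x06=0x286
Completed: cp=U+0286 (starts at byte 11)

Answer: 0 1 2 6 8 11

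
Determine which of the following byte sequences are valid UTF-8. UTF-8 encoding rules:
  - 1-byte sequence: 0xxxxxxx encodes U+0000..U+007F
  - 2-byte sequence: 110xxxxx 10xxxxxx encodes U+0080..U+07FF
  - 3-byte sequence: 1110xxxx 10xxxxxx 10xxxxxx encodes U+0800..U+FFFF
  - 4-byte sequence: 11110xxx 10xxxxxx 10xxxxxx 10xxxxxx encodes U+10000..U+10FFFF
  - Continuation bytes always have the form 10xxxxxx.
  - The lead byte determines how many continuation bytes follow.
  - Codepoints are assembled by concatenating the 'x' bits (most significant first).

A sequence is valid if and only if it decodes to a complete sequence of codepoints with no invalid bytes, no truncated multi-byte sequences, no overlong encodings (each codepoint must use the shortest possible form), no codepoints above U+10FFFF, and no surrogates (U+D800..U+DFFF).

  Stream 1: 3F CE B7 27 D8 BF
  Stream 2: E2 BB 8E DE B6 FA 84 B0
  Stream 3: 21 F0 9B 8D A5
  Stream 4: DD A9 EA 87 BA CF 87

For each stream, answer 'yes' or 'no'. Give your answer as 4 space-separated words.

Answer: yes no yes yes

Derivation:
Stream 1: decodes cleanly. VALID
Stream 2: error at byte offset 5. INVALID
Stream 3: decodes cleanly. VALID
Stream 4: decodes cleanly. VALID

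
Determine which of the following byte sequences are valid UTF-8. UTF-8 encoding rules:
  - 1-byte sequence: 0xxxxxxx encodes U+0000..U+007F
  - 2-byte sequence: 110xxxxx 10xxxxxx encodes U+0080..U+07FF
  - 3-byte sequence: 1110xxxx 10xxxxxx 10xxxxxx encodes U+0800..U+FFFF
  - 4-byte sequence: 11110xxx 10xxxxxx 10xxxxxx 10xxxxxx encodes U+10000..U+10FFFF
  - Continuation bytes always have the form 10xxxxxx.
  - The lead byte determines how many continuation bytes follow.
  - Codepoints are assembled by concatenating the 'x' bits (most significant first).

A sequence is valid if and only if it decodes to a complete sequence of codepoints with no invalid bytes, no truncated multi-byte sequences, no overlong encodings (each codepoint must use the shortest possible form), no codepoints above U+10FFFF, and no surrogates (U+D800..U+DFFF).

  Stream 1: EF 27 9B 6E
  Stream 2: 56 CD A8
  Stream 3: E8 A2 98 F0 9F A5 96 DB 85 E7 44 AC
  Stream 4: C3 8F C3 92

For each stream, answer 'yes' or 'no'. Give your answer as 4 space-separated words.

Answer: no yes no yes

Derivation:
Stream 1: error at byte offset 1. INVALID
Stream 2: decodes cleanly. VALID
Stream 3: error at byte offset 10. INVALID
Stream 4: decodes cleanly. VALID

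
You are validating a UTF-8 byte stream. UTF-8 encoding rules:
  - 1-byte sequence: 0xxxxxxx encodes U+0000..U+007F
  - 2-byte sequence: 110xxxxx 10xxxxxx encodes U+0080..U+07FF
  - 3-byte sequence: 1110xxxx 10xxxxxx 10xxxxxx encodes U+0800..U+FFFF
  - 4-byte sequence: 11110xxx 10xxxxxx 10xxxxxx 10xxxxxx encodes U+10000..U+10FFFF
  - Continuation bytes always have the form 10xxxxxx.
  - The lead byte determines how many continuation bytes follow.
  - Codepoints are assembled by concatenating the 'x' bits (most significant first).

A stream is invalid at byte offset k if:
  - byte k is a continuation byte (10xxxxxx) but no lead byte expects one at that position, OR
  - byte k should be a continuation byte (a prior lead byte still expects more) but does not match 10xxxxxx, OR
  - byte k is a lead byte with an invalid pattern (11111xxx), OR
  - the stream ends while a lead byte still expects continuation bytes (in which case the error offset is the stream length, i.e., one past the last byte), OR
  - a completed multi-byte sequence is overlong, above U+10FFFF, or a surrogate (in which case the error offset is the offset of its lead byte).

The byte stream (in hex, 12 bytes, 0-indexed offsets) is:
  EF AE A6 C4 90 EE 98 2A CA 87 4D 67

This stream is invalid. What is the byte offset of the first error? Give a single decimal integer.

Answer: 7

Derivation:
Byte[0]=EF: 3-byte lead, need 2 cont bytes. acc=0xF
Byte[1]=AE: continuation. acc=(acc<<6)|0x2E=0x3EE
Byte[2]=A6: continuation. acc=(acc<<6)|0x26=0xFBA6
Completed: cp=U+FBA6 (starts at byte 0)
Byte[3]=C4: 2-byte lead, need 1 cont bytes. acc=0x4
Byte[4]=90: continuation. acc=(acc<<6)|0x10=0x110
Completed: cp=U+0110 (starts at byte 3)
Byte[5]=EE: 3-byte lead, need 2 cont bytes. acc=0xE
Byte[6]=98: continuation. acc=(acc<<6)|0x18=0x398
Byte[7]=2A: expected 10xxxxxx continuation. INVALID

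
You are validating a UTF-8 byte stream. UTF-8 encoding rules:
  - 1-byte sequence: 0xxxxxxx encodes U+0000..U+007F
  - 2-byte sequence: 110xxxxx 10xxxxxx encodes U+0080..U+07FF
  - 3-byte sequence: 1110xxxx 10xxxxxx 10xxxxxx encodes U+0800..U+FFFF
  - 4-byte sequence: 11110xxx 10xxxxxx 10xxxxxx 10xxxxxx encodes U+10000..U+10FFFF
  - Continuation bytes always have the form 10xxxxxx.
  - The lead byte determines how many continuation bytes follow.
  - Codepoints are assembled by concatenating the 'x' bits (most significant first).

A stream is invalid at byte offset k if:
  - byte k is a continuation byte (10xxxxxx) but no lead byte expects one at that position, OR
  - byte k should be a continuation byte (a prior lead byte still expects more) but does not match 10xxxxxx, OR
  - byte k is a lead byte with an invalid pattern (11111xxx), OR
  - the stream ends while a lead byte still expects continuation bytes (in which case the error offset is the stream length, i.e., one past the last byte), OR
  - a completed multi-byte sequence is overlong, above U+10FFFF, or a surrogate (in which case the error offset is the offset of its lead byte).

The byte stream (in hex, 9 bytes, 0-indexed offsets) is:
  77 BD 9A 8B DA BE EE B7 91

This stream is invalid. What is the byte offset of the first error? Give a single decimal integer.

Answer: 1

Derivation:
Byte[0]=77: 1-byte ASCII. cp=U+0077
Byte[1]=BD: INVALID lead byte (not 0xxx/110x/1110/11110)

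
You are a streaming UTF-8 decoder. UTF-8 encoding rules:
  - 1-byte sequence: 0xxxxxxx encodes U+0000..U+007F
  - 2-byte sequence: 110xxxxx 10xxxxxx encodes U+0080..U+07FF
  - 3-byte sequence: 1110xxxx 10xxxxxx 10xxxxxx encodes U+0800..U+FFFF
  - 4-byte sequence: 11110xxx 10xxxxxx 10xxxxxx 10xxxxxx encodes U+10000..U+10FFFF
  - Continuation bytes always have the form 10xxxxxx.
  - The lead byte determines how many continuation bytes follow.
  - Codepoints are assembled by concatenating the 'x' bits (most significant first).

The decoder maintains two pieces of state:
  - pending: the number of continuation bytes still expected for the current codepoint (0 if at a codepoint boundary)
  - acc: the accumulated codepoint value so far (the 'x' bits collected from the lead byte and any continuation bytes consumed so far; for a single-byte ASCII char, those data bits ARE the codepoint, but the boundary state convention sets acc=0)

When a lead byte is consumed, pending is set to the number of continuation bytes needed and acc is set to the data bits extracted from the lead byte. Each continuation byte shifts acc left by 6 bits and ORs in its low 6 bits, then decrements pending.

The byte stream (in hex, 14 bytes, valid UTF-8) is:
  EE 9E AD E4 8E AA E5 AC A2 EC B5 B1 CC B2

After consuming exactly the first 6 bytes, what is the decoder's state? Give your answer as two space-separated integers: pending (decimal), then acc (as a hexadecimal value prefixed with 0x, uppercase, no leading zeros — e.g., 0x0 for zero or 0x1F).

Byte[0]=EE: 3-byte lead. pending=2, acc=0xE
Byte[1]=9E: continuation. acc=(acc<<6)|0x1E=0x39E, pending=1
Byte[2]=AD: continuation. acc=(acc<<6)|0x2D=0xE7AD, pending=0
Byte[3]=E4: 3-byte lead. pending=2, acc=0x4
Byte[4]=8E: continuation. acc=(acc<<6)|0x0E=0x10E, pending=1
Byte[5]=AA: continuation. acc=(acc<<6)|0x2A=0x43AA, pending=0

Answer: 0 0x43AA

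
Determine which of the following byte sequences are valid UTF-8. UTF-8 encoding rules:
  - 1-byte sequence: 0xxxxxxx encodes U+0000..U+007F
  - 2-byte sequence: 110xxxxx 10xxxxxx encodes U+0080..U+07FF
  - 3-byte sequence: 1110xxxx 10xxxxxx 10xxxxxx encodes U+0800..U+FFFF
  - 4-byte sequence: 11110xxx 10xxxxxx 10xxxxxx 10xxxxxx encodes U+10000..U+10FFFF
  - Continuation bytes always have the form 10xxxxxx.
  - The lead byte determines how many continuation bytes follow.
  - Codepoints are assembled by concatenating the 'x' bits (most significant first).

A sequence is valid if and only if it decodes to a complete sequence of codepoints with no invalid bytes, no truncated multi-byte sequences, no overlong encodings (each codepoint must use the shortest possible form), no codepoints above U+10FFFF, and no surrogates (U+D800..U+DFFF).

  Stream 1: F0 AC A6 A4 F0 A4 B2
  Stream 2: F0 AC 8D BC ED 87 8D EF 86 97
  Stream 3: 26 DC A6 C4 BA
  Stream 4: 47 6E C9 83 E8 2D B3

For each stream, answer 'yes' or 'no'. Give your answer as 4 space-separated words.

Stream 1: error at byte offset 7. INVALID
Stream 2: decodes cleanly. VALID
Stream 3: decodes cleanly. VALID
Stream 4: error at byte offset 5. INVALID

Answer: no yes yes no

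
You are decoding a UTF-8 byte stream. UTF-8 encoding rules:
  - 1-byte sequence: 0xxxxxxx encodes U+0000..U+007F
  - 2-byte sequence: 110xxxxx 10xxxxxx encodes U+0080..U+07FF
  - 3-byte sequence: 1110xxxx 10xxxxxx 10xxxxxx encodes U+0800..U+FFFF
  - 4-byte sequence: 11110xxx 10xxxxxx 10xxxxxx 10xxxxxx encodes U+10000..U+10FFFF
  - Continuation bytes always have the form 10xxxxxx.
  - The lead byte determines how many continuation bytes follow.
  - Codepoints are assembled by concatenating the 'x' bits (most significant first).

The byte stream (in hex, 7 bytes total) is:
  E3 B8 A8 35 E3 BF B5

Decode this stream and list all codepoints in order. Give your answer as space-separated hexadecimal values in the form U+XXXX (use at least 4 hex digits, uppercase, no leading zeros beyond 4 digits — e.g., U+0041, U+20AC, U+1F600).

Byte[0]=E3: 3-byte lead, need 2 cont bytes. acc=0x3
Byte[1]=B8: continuation. acc=(acc<<6)|0x38=0xF8
Byte[2]=A8: continuation. acc=(acc<<6)|0x28=0x3E28
Completed: cp=U+3E28 (starts at byte 0)
Byte[3]=35: 1-byte ASCII. cp=U+0035
Byte[4]=E3: 3-byte lead, need 2 cont bytes. acc=0x3
Byte[5]=BF: continuation. acc=(acc<<6)|0x3F=0xFF
Byte[6]=B5: continuation. acc=(acc<<6)|0x35=0x3FF5
Completed: cp=U+3FF5 (starts at byte 4)

Answer: U+3E28 U+0035 U+3FF5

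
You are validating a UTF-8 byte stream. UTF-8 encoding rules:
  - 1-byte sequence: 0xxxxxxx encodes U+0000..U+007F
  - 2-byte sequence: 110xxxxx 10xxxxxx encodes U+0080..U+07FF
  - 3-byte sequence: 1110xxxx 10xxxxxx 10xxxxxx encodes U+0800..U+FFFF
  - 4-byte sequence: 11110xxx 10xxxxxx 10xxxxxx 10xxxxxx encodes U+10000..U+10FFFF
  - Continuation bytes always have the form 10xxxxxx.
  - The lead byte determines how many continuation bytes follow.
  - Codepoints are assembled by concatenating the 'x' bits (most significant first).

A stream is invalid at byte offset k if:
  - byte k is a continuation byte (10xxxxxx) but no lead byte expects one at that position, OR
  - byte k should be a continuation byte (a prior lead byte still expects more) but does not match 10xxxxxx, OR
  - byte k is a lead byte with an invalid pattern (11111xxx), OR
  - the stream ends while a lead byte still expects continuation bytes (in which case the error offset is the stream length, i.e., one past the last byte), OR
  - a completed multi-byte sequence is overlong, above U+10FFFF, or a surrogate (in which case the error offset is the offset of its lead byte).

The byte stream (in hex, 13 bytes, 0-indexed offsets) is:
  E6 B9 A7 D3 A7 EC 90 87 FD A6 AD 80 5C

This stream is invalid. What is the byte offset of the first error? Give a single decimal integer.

Byte[0]=E6: 3-byte lead, need 2 cont bytes. acc=0x6
Byte[1]=B9: continuation. acc=(acc<<6)|0x39=0x1B9
Byte[2]=A7: continuation. acc=(acc<<6)|0x27=0x6E67
Completed: cp=U+6E67 (starts at byte 0)
Byte[3]=D3: 2-byte lead, need 1 cont bytes. acc=0x13
Byte[4]=A7: continuation. acc=(acc<<6)|0x27=0x4E7
Completed: cp=U+04E7 (starts at byte 3)
Byte[5]=EC: 3-byte lead, need 2 cont bytes. acc=0xC
Byte[6]=90: continuation. acc=(acc<<6)|0x10=0x310
Byte[7]=87: continuation. acc=(acc<<6)|0x07=0xC407
Completed: cp=U+C407 (starts at byte 5)
Byte[8]=FD: INVALID lead byte (not 0xxx/110x/1110/11110)

Answer: 8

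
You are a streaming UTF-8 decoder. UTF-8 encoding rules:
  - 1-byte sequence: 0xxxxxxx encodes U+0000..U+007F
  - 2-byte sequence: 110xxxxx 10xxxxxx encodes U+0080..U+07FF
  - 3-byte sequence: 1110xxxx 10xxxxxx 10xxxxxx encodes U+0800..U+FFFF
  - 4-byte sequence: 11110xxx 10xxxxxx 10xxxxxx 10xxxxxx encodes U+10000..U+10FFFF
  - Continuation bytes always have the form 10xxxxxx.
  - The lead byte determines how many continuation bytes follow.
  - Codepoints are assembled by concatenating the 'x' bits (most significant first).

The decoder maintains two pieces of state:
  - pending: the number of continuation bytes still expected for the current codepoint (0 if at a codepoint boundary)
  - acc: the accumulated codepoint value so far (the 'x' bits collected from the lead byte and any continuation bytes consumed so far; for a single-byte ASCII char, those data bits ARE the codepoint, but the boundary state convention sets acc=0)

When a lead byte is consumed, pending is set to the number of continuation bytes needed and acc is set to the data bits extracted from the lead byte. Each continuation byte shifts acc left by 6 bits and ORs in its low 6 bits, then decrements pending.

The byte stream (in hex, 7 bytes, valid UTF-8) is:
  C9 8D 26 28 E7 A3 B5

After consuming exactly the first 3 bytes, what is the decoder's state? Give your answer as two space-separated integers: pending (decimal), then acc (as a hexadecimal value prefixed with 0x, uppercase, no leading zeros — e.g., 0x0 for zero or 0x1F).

Byte[0]=C9: 2-byte lead. pending=1, acc=0x9
Byte[1]=8D: continuation. acc=(acc<<6)|0x0D=0x24D, pending=0
Byte[2]=26: 1-byte. pending=0, acc=0x0

Answer: 0 0x0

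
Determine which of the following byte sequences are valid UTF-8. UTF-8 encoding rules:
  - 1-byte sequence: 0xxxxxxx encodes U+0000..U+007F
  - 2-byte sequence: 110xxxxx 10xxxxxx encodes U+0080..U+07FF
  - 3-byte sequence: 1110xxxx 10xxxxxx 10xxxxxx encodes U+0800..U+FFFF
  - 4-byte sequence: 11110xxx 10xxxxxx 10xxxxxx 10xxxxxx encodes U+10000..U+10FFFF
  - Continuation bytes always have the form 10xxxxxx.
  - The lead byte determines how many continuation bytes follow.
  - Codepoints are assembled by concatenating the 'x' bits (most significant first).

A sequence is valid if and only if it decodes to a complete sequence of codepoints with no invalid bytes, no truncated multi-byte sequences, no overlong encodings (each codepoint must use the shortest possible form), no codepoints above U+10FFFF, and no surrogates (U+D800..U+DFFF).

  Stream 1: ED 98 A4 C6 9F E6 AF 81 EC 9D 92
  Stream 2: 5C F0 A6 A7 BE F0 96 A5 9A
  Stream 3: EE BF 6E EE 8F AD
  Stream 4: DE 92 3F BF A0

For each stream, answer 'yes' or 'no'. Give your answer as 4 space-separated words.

Answer: yes yes no no

Derivation:
Stream 1: decodes cleanly. VALID
Stream 2: decodes cleanly. VALID
Stream 3: error at byte offset 2. INVALID
Stream 4: error at byte offset 3. INVALID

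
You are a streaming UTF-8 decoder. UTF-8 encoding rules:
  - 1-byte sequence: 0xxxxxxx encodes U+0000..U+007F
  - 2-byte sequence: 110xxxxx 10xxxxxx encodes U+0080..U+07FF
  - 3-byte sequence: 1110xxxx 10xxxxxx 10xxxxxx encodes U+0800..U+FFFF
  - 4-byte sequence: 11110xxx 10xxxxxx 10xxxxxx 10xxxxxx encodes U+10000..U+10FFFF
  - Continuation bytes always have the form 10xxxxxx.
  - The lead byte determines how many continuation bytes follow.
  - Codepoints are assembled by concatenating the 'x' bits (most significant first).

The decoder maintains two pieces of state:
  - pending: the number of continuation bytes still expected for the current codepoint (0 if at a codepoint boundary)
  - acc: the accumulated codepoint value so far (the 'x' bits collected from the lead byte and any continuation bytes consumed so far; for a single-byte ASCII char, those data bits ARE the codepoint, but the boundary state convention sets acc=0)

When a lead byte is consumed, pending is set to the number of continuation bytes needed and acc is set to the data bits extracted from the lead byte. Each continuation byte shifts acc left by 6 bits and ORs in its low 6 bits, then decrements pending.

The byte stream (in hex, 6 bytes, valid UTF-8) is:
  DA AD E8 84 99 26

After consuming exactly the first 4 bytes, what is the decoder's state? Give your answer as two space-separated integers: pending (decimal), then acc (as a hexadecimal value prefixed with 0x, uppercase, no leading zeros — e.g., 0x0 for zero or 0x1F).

Byte[0]=DA: 2-byte lead. pending=1, acc=0x1A
Byte[1]=AD: continuation. acc=(acc<<6)|0x2D=0x6AD, pending=0
Byte[2]=E8: 3-byte lead. pending=2, acc=0x8
Byte[3]=84: continuation. acc=(acc<<6)|0x04=0x204, pending=1

Answer: 1 0x204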